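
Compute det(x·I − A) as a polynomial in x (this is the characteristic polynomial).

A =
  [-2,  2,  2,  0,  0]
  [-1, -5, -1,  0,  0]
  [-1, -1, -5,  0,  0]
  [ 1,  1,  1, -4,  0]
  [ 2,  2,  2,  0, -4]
x^5 + 20*x^4 + 160*x^3 + 640*x^2 + 1280*x + 1024

Expanding det(x·I − A) (e.g. by cofactor expansion or by noting that A is similar to its Jordan form J, which has the same characteristic polynomial as A) gives
  χ_A(x) = x^5 + 20*x^4 + 160*x^3 + 640*x^2 + 1280*x + 1024
which factors as (x + 4)^5. The eigenvalues (with algebraic multiplicities) are λ = -4 with multiplicity 5.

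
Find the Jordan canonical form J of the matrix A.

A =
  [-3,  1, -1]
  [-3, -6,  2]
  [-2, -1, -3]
J_3(-4)

The characteristic polynomial is
  det(x·I − A) = x^3 + 12*x^2 + 48*x + 64 = (x + 4)^3

Eigenvalues and multiplicities (the geometric multiplicity of λ is n − rank(A − λI), which equals the number of Jordan blocks for λ):
  λ = -4: algebraic multiplicity = 3, geometric multiplicity = 1

Determining the block sizes for each eigenvalue:
  λ = -4: one block (gm = 1), so the single block has size am = 3 → block sizes [3]

Assembling the blocks gives a Jordan form
J =
  [-4,  1,  0]
  [ 0, -4,  1]
  [ 0,  0, -4]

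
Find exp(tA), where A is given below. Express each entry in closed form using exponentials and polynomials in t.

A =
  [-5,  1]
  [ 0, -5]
e^{tA} =
  [exp(-5*t), t*exp(-5*t)]
  [0, exp(-5*t)]

Strategy: write A = P · J · P⁻¹ where J is a Jordan canonical form, so e^{tA} = P · e^{tJ} · P⁻¹, and e^{tJ} can be computed block-by-block.

A has Jordan form
J =
  [-5,  1]
  [ 0, -5]
(up to reordering of blocks).

Per-block formulas:
  For a 2×2 Jordan block J_2(-5): exp(t · J_2(-5)) = e^(-5t)·(I + t·N), where N is the 2×2 nilpotent shift.

After assembling e^{tJ} and conjugating by P, we get:

e^{tA} =
  [exp(-5*t), t*exp(-5*t)]
  [0, exp(-5*t)]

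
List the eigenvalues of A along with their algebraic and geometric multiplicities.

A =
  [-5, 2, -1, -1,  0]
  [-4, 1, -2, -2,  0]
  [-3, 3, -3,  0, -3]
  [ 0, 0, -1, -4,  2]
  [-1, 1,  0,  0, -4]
λ = -3: alg = 5, geom = 3

Step 1 — factor the characteristic polynomial to read off the algebraic multiplicities:
  χ_A(x) = (x + 3)^5

Step 2 — compute geometric multiplicities via the rank-nullity identity g(λ) = n − rank(A − λI):
  rank(A − (-3)·I) = 2, so dim ker(A − (-3)·I) = n − 2 = 3

Summary:
  λ = -3: algebraic multiplicity = 5, geometric multiplicity = 3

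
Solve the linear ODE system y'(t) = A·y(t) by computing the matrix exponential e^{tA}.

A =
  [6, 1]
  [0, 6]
e^{tA} =
  [exp(6*t), t*exp(6*t)]
  [0, exp(6*t)]

Strategy: write A = P · J · P⁻¹ where J is a Jordan canonical form, so e^{tA} = P · e^{tJ} · P⁻¹, and e^{tJ} can be computed block-by-block.

A has Jordan form
J =
  [6, 1]
  [0, 6]
(up to reordering of blocks).

Per-block formulas:
  For a 2×2 Jordan block J_2(6): exp(t · J_2(6)) = e^(6t)·(I + t·N), where N is the 2×2 nilpotent shift.

After assembling e^{tJ} and conjugating by P, we get:

e^{tA} =
  [exp(6*t), t*exp(6*t)]
  [0, exp(6*t)]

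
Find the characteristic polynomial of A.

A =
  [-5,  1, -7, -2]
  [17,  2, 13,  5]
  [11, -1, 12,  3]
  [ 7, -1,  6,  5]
x^4 - 14*x^3 + 73*x^2 - 168*x + 144

Expanding det(x·I − A) (e.g. by cofactor expansion or by noting that A is similar to its Jordan form J, which has the same characteristic polynomial as A) gives
  χ_A(x) = x^4 - 14*x^3 + 73*x^2 - 168*x + 144
which factors as (x - 4)^2*(x - 3)^2. The eigenvalues (with algebraic multiplicities) are λ = 3 with multiplicity 2, λ = 4 with multiplicity 2.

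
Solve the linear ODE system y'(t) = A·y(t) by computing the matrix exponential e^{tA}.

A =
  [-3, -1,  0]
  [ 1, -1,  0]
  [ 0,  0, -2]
e^{tA} =
  [-t*exp(-2*t) + exp(-2*t), -t*exp(-2*t), 0]
  [t*exp(-2*t), t*exp(-2*t) + exp(-2*t), 0]
  [0, 0, exp(-2*t)]

Strategy: write A = P · J · P⁻¹ where J is a Jordan canonical form, so e^{tA} = P · e^{tJ} · P⁻¹, and e^{tJ} can be computed block-by-block.

A has Jordan form
J =
  [-2,  1,  0]
  [ 0, -2,  0]
  [ 0,  0, -2]
(up to reordering of blocks).

Per-block formulas:
  For a 1×1 block at λ = -2: exp(t · [-2]) = [e^(-2t)].
  For a 2×2 Jordan block J_2(-2): exp(t · J_2(-2)) = e^(-2t)·(I + t·N), where N is the 2×2 nilpotent shift.

After assembling e^{tJ} and conjugating by P, we get:

e^{tA} =
  [-t*exp(-2*t) + exp(-2*t), -t*exp(-2*t), 0]
  [t*exp(-2*t), t*exp(-2*t) + exp(-2*t), 0]
  [0, 0, exp(-2*t)]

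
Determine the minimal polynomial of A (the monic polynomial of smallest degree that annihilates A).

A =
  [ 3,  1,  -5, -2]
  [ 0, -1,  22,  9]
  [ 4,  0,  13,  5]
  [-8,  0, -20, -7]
x^4 - 8*x^3 + 22*x^2 - 24*x + 9

The characteristic polynomial is χ_A(x) = (x - 3)^2*(x - 1)^2, so the eigenvalues are known. The minimal polynomial is
  m_A(x) = Π_λ (x − λ)^{k_λ}
where k_λ is the size of the *largest* Jordan block for λ (equivalently, the smallest k with (A − λI)^k v = 0 for every generalised eigenvector v of λ).

  λ = 1: largest Jordan block has size 2, contributing (x − 1)^2
  λ = 3: largest Jordan block has size 2, contributing (x − 3)^2

So m_A(x) = (x - 3)^2*(x - 1)^2 = x^4 - 8*x^3 + 22*x^2 - 24*x + 9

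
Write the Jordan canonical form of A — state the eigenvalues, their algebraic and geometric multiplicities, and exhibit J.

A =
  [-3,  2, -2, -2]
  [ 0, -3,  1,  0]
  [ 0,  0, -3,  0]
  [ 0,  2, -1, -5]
J_1(-5) ⊕ J_2(-3) ⊕ J_1(-3)

The characteristic polynomial is
  det(x·I − A) = x^4 + 14*x^3 + 72*x^2 + 162*x + 135 = (x + 3)^3*(x + 5)

Eigenvalues and multiplicities (the geometric multiplicity of λ is n − rank(A − λI), which equals the number of Jordan blocks for λ):
  λ = -5: algebraic multiplicity = 1, geometric multiplicity = 1
  λ = -3: algebraic multiplicity = 3, geometric multiplicity = 2

Determining the block sizes for each eigenvalue:
  λ = -5: one block (gm = 1), so the single block has size am = 1 → block sizes [1]
  λ = -3: 2 blocks summing to 3 forces exactly one block of size 2 and the rest size 1 → block sizes [2, 1]

Assembling the blocks gives a Jordan form
J =
  [-5,  0,  0,  0]
  [ 0, -3,  1,  0]
  [ 0,  0, -3,  0]
  [ 0,  0,  0, -3]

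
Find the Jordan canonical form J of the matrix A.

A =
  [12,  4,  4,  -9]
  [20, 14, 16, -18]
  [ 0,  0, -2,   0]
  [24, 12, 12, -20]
J_1(-2) ⊕ J_1(-2) ⊕ J_2(4)

The characteristic polynomial is
  det(x·I − A) = x^4 - 4*x^3 - 12*x^2 + 32*x + 64 = (x - 4)^2*(x + 2)^2

Eigenvalues and multiplicities (the geometric multiplicity of λ is n − rank(A − λI), which equals the number of Jordan blocks for λ):
  λ = -2: algebraic multiplicity = 2, geometric multiplicity = 2
  λ = 4: algebraic multiplicity = 2, geometric multiplicity = 1

Determining the block sizes for each eigenvalue:
  λ = -2: gm = am = 2, so every block has size 1 → block sizes [1, 1]
  λ = 4: one block (gm = 1), so the single block has size am = 2 → block sizes [2]

Assembling the blocks gives a Jordan form
J =
  [-2,  0, 0, 0]
  [ 0, -2, 0, 0]
  [ 0,  0, 4, 1]
  [ 0,  0, 0, 4]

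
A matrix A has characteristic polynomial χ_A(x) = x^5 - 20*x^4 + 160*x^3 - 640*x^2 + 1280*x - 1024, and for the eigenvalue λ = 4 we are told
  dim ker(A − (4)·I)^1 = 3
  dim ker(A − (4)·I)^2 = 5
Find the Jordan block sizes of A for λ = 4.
Block sizes for λ = 4: [2, 2, 1]

From the dimensions of kernels of powers, the number of Jordan blocks of size at least j is d_j − d_{j−1} where d_j = dim ker(N^j) (with d_0 = 0). Computing the differences gives [3, 2].
The number of blocks of size exactly k is (#blocks of size ≥ k) − (#blocks of size ≥ k + 1), so the partition is: 1 block(s) of size 1, 2 block(s) of size 2.
In nonincreasing order the block sizes are [2, 2, 1].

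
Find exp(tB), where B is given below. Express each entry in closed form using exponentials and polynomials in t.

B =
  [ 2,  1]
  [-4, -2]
e^{tB} =
  [2*t + 1, t]
  [-4*t, 1 - 2*t]

Strategy: write B = P · J · P⁻¹ where J is a Jordan canonical form, so e^{tB} = P · e^{tJ} · P⁻¹, and e^{tJ} can be computed block-by-block.

B has Jordan form
J =
  [0, 1]
  [0, 0]
(up to reordering of blocks).

Per-block formulas:
  For a 2×2 Jordan block J_2(0): exp(t · J_2(0)) = e^(0t)·(I + t·N), where N is the 2×2 nilpotent shift.

After assembling e^{tJ} and conjugating by P, we get:

e^{tB} =
  [2*t + 1, t]
  [-4*t, 1 - 2*t]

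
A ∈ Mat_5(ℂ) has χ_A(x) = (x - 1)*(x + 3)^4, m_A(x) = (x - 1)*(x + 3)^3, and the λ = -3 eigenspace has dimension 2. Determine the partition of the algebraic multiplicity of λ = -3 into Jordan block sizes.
Block sizes for λ = -3: [3, 1]

Step 1 — from the characteristic polynomial, algebraic multiplicity of λ = -3 is 4. From dim ker(A − (-3)·I) = 2, there are exactly 2 Jordan blocks for λ = -3.
Step 2 — from the minimal polynomial, the factor (x + 3)^3 tells us the largest block for λ = -3 has size 3.
Step 3 — with total size 4, 2 blocks, and largest block 3, the block sizes (in nonincreasing order) are [3, 1].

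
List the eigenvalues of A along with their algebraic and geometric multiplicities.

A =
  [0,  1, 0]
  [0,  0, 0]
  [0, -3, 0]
λ = 0: alg = 3, geom = 2

Step 1 — factor the characteristic polynomial to read off the algebraic multiplicities:
  χ_A(x) = x^3

Step 2 — compute geometric multiplicities via the rank-nullity identity g(λ) = n − rank(A − λI):
  rank(A − (0)·I) = 1, so dim ker(A − (0)·I) = n − 1 = 2

Summary:
  λ = 0: algebraic multiplicity = 3, geometric multiplicity = 2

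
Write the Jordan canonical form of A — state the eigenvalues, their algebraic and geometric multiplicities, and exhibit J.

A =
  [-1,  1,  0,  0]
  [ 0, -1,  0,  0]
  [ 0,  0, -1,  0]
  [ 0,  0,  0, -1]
J_2(-1) ⊕ J_1(-1) ⊕ J_1(-1)

The characteristic polynomial is
  det(x·I − A) = x^4 + 4*x^3 + 6*x^2 + 4*x + 1 = (x + 1)^4

Eigenvalues and multiplicities (the geometric multiplicity of λ is n − rank(A − λI), which equals the number of Jordan blocks for λ):
  λ = -1: algebraic multiplicity = 4, geometric multiplicity = 3

Determining the block sizes for each eigenvalue:
  λ = -1: 3 blocks summing to 4 forces exactly one block of size 2 and the rest size 1 → block sizes [2, 1, 1]

Assembling the blocks gives a Jordan form
J =
  [-1,  1,  0,  0]
  [ 0, -1,  0,  0]
  [ 0,  0, -1,  0]
  [ 0,  0,  0, -1]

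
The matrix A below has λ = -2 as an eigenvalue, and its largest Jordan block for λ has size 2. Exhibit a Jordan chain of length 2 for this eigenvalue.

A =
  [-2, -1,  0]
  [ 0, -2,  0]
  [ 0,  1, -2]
A Jordan chain for λ = -2 of length 2:
v_1 = (-1, 0, 1)ᵀ
v_2 = (0, 1, 0)ᵀ

Let N = A − (-2)·I. We want v_2 with N^2 v_2 = 0 but N^1 v_2 ≠ 0; then v_{j-1} := N · v_j for j = 2, …, 2.

Pick v_2 = (0, 1, 0)ᵀ.
Then v_1 = N · v_2 = (-1, 0, 1)ᵀ.

Sanity check: (A − (-2)·I) v_1 = (0, 0, 0)ᵀ = 0. ✓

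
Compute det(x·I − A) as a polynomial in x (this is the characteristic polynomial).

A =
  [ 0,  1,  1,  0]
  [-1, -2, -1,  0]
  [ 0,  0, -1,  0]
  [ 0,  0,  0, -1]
x^4 + 4*x^3 + 6*x^2 + 4*x + 1

Expanding det(x·I − A) (e.g. by cofactor expansion or by noting that A is similar to its Jordan form J, which has the same characteristic polynomial as A) gives
  χ_A(x) = x^4 + 4*x^3 + 6*x^2 + 4*x + 1
which factors as (x + 1)^4. The eigenvalues (with algebraic multiplicities) are λ = -1 with multiplicity 4.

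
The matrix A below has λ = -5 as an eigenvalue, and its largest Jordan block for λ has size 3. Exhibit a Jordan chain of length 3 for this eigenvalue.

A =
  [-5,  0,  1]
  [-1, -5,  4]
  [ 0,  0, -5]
A Jordan chain for λ = -5 of length 3:
v_1 = (0, -1, 0)ᵀ
v_2 = (1, 4, 0)ᵀ
v_3 = (0, 0, 1)ᵀ

Let N = A − (-5)·I. We want v_3 with N^3 v_3 = 0 but N^2 v_3 ≠ 0; then v_{j-1} := N · v_j for j = 3, …, 2.

Pick v_3 = (0, 0, 1)ᵀ.
Then v_2 = N · v_3 = (1, 4, 0)ᵀ.
Then v_1 = N · v_2 = (0, -1, 0)ᵀ.

Sanity check: (A − (-5)·I) v_1 = (0, 0, 0)ᵀ = 0. ✓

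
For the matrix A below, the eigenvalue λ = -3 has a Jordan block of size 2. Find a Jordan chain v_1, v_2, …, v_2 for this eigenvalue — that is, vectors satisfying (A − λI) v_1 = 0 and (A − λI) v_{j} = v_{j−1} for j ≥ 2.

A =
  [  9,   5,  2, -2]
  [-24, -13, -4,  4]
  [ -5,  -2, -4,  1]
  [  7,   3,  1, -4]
A Jordan chain for λ = -3 of length 2:
v_1 = (12, -24, -5, 7)ᵀ
v_2 = (1, 0, 0, 0)ᵀ

Let N = A − (-3)·I. We want v_2 with N^2 v_2 = 0 but N^1 v_2 ≠ 0; then v_{j-1} := N · v_j for j = 2, …, 2.

Pick v_2 = (1, 0, 0, 0)ᵀ.
Then v_1 = N · v_2 = (12, -24, -5, 7)ᵀ.

Sanity check: (A − (-3)·I) v_1 = (0, 0, 0, 0)ᵀ = 0. ✓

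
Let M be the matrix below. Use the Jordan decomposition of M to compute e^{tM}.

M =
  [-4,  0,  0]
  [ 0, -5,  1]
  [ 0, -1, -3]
e^{tM} =
  [exp(-4*t), 0, 0]
  [0, -t*exp(-4*t) + exp(-4*t), t*exp(-4*t)]
  [0, -t*exp(-4*t), t*exp(-4*t) + exp(-4*t)]

Strategy: write M = P · J · P⁻¹ where J is a Jordan canonical form, so e^{tM} = P · e^{tJ} · P⁻¹, and e^{tJ} can be computed block-by-block.

M has Jordan form
J =
  [-4,  1,  0]
  [ 0, -4,  0]
  [ 0,  0, -4]
(up to reordering of blocks).

Per-block formulas:
  For a 1×1 block at λ = -4: exp(t · [-4]) = [e^(-4t)].
  For a 2×2 Jordan block J_2(-4): exp(t · J_2(-4)) = e^(-4t)·(I + t·N), where N is the 2×2 nilpotent shift.

After assembling e^{tJ} and conjugating by P, we get:

e^{tM} =
  [exp(-4*t), 0, 0]
  [0, -t*exp(-4*t) + exp(-4*t), t*exp(-4*t)]
  [0, -t*exp(-4*t), t*exp(-4*t) + exp(-4*t)]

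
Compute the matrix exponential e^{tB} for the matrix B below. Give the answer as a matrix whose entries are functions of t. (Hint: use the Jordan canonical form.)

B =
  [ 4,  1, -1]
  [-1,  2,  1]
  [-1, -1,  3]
e^{tB} =
  [t^2*exp(3*t)/2 + t*exp(3*t) + exp(3*t), t^2*exp(3*t)/2 + t*exp(3*t), -t*exp(3*t)]
  [-t^2*exp(3*t)/2 - t*exp(3*t), -t^2*exp(3*t)/2 - t*exp(3*t) + exp(3*t), t*exp(3*t)]
  [-t*exp(3*t), -t*exp(3*t), exp(3*t)]

Strategy: write B = P · J · P⁻¹ where J is a Jordan canonical form, so e^{tB} = P · e^{tJ} · P⁻¹, and e^{tJ} can be computed block-by-block.

B has Jordan form
J =
  [3, 1, 0]
  [0, 3, 1]
  [0, 0, 3]
(up to reordering of blocks).

Per-block formulas:
  For a 3×3 Jordan block J_3(3): exp(t · J_3(3)) = e^(3t)·(I + t·N + (t^2/2)·N^2), where N is the 3×3 nilpotent shift.

After assembling e^{tJ} and conjugating by P, we get:

e^{tB} =
  [t^2*exp(3*t)/2 + t*exp(3*t) + exp(3*t), t^2*exp(3*t)/2 + t*exp(3*t), -t*exp(3*t)]
  [-t^2*exp(3*t)/2 - t*exp(3*t), -t^2*exp(3*t)/2 - t*exp(3*t) + exp(3*t), t*exp(3*t)]
  [-t*exp(3*t), -t*exp(3*t), exp(3*t)]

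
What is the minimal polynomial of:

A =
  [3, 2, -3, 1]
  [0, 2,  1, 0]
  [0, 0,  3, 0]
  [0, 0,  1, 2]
x^2 - 5*x + 6

The characteristic polynomial is χ_A(x) = (x - 3)^2*(x - 2)^2, so the eigenvalues are known. The minimal polynomial is
  m_A(x) = Π_λ (x − λ)^{k_λ}
where k_λ is the size of the *largest* Jordan block for λ (equivalently, the smallest k with (A − λI)^k v = 0 for every generalised eigenvector v of λ).

  λ = 2: largest Jordan block has size 1, contributing (x − 2)
  λ = 3: largest Jordan block has size 1, contributing (x − 3)

So m_A(x) = (x - 3)*(x - 2) = x^2 - 5*x + 6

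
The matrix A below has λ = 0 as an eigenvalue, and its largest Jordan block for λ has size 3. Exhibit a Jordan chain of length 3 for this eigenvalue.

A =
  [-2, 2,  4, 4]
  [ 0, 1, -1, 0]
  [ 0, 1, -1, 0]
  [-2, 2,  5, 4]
A Jordan chain for λ = 0 of length 3:
v_1 = (-2, 0, 0, -1)ᵀ
v_2 = (-4, 1, 1, -4)ᵀ
v_3 = (3, 1, 0, 0)ᵀ

Let N = A − (0)·I. We want v_3 with N^3 v_3 = 0 but N^2 v_3 ≠ 0; then v_{j-1} := N · v_j for j = 3, …, 2.

Pick v_3 = (3, 1, 0, 0)ᵀ.
Then v_2 = N · v_3 = (-4, 1, 1, -4)ᵀ.
Then v_1 = N · v_2 = (-2, 0, 0, -1)ᵀ.

Sanity check: (A − (0)·I) v_1 = (0, 0, 0, 0)ᵀ = 0. ✓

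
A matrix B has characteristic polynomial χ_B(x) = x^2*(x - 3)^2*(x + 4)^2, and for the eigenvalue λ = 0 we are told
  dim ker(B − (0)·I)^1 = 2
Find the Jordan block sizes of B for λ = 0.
Block sizes for λ = 0: [1, 1]

From the dimensions of kernels of powers, the number of Jordan blocks of size at least j is d_j − d_{j−1} where d_j = dim ker(N^j) (with d_0 = 0). Computing the differences gives [2].
The number of blocks of size exactly k is (#blocks of size ≥ k) − (#blocks of size ≥ k + 1), so the partition is: 2 block(s) of size 1.
In nonincreasing order the block sizes are [1, 1].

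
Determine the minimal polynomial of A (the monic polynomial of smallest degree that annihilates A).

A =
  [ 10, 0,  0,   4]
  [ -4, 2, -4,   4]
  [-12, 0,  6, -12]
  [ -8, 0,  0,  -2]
x^2 - 8*x + 12

The characteristic polynomial is χ_A(x) = (x - 6)^2*(x - 2)^2, so the eigenvalues are known. The minimal polynomial is
  m_A(x) = Π_λ (x − λ)^{k_λ}
where k_λ is the size of the *largest* Jordan block for λ (equivalently, the smallest k with (A − λI)^k v = 0 for every generalised eigenvector v of λ).

  λ = 2: largest Jordan block has size 1, contributing (x − 2)
  λ = 6: largest Jordan block has size 1, contributing (x − 6)

So m_A(x) = (x - 6)*(x - 2) = x^2 - 8*x + 12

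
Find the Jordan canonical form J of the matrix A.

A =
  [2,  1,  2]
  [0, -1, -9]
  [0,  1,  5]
J_3(2)

The characteristic polynomial is
  det(x·I − A) = x^3 - 6*x^2 + 12*x - 8 = (x - 2)^3

Eigenvalues and multiplicities (the geometric multiplicity of λ is n − rank(A − λI), which equals the number of Jordan blocks for λ):
  λ = 2: algebraic multiplicity = 3, geometric multiplicity = 1

Determining the block sizes for each eigenvalue:
  λ = 2: one block (gm = 1), so the single block has size am = 3 → block sizes [3]

Assembling the blocks gives a Jordan form
J =
  [2, 1, 0]
  [0, 2, 1]
  [0, 0, 2]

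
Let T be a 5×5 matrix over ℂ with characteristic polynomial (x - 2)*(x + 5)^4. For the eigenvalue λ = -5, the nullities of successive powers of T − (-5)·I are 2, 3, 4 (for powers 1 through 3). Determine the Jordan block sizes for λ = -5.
Block sizes for λ = -5: [3, 1]

From the dimensions of kernels of powers, the number of Jordan blocks of size at least j is d_j − d_{j−1} where d_j = dim ker(N^j) (with d_0 = 0). Computing the differences gives [2, 1, 1].
The number of blocks of size exactly k is (#blocks of size ≥ k) − (#blocks of size ≥ k + 1), so the partition is: 1 block(s) of size 1, 1 block(s) of size 3.
In nonincreasing order the block sizes are [3, 1].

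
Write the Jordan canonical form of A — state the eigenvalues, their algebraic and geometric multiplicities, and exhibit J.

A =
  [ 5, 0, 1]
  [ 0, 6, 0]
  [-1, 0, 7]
J_2(6) ⊕ J_1(6)

The characteristic polynomial is
  det(x·I − A) = x^3 - 18*x^2 + 108*x - 216 = (x - 6)^3

Eigenvalues and multiplicities (the geometric multiplicity of λ is n − rank(A − λI), which equals the number of Jordan blocks for λ):
  λ = 6: algebraic multiplicity = 3, geometric multiplicity = 2

Determining the block sizes for each eigenvalue:
  λ = 6: 2 blocks summing to 3 forces exactly one block of size 2 and the rest size 1 → block sizes [2, 1]

Assembling the blocks gives a Jordan form
J =
  [6, 1, 0]
  [0, 6, 0]
  [0, 0, 6]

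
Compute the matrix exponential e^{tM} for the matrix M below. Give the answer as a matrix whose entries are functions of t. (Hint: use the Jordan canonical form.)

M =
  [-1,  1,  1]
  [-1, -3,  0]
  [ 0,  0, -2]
e^{tM} =
  [t*exp(-2*t) + exp(-2*t), t*exp(-2*t), t^2*exp(-2*t)/2 + t*exp(-2*t)]
  [-t*exp(-2*t), -t*exp(-2*t) + exp(-2*t), -t^2*exp(-2*t)/2]
  [0, 0, exp(-2*t)]

Strategy: write M = P · J · P⁻¹ where J is a Jordan canonical form, so e^{tM} = P · e^{tJ} · P⁻¹, and e^{tJ} can be computed block-by-block.

M has Jordan form
J =
  [-2,  1,  0]
  [ 0, -2,  1]
  [ 0,  0, -2]
(up to reordering of blocks).

Per-block formulas:
  For a 3×3 Jordan block J_3(-2): exp(t · J_3(-2)) = e^(-2t)·(I + t·N + (t^2/2)·N^2), where N is the 3×3 nilpotent shift.

After assembling e^{tJ} and conjugating by P, we get:

e^{tM} =
  [t*exp(-2*t) + exp(-2*t), t*exp(-2*t), t^2*exp(-2*t)/2 + t*exp(-2*t)]
  [-t*exp(-2*t), -t*exp(-2*t) + exp(-2*t), -t^2*exp(-2*t)/2]
  [0, 0, exp(-2*t)]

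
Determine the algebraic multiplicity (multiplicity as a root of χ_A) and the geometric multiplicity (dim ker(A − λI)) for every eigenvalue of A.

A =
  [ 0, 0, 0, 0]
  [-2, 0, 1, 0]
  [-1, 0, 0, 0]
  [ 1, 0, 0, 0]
λ = 0: alg = 4, geom = 2

Step 1 — factor the characteristic polynomial to read off the algebraic multiplicities:
  χ_A(x) = x^4

Step 2 — compute geometric multiplicities via the rank-nullity identity g(λ) = n − rank(A − λI):
  rank(A − (0)·I) = 2, so dim ker(A − (0)·I) = n − 2 = 2

Summary:
  λ = 0: algebraic multiplicity = 4, geometric multiplicity = 2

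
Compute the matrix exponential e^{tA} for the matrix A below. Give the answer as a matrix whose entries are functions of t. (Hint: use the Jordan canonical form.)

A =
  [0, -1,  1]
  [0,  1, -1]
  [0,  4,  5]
e^{tA} =
  [1, 2*t*exp(3*t) - exp(3*t) + 1, t*exp(3*t)]
  [0, -2*t*exp(3*t) + exp(3*t), -t*exp(3*t)]
  [0, 4*t*exp(3*t), 2*t*exp(3*t) + exp(3*t)]

Strategy: write A = P · J · P⁻¹ where J is a Jordan canonical form, so e^{tA} = P · e^{tJ} · P⁻¹, and e^{tJ} can be computed block-by-block.

A has Jordan form
J =
  [0, 0, 0]
  [0, 3, 1]
  [0, 0, 3]
(up to reordering of blocks).

Per-block formulas:
  For a 2×2 Jordan block J_2(3): exp(t · J_2(3)) = e^(3t)·(I + t·N), where N is the 2×2 nilpotent shift.
  For a 1×1 block at λ = 0: exp(t · [0]) = [e^(0t)].

After assembling e^{tJ} and conjugating by P, we get:

e^{tA} =
  [1, 2*t*exp(3*t) - exp(3*t) + 1, t*exp(3*t)]
  [0, -2*t*exp(3*t) + exp(3*t), -t*exp(3*t)]
  [0, 4*t*exp(3*t), 2*t*exp(3*t) + exp(3*t)]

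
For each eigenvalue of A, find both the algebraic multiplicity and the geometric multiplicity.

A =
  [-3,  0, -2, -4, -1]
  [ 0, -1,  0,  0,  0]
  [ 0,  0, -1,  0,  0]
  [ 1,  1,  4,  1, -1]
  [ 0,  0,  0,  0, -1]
λ = -1: alg = 5, geom = 3

Step 1 — factor the characteristic polynomial to read off the algebraic multiplicities:
  χ_A(x) = (x + 1)^5

Step 2 — compute geometric multiplicities via the rank-nullity identity g(λ) = n − rank(A − λI):
  rank(A − (-1)·I) = 2, so dim ker(A − (-1)·I) = n − 2 = 3

Summary:
  λ = -1: algebraic multiplicity = 5, geometric multiplicity = 3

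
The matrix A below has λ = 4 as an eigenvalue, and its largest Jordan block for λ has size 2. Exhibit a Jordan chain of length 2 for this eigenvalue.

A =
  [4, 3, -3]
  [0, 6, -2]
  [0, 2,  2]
A Jordan chain for λ = 4 of length 2:
v_1 = (3, 2, 2)ᵀ
v_2 = (0, 1, 0)ᵀ

Let N = A − (4)·I. We want v_2 with N^2 v_2 = 0 but N^1 v_2 ≠ 0; then v_{j-1} := N · v_j for j = 2, …, 2.

Pick v_2 = (0, 1, 0)ᵀ.
Then v_1 = N · v_2 = (3, 2, 2)ᵀ.

Sanity check: (A − (4)·I) v_1 = (0, 0, 0)ᵀ = 0. ✓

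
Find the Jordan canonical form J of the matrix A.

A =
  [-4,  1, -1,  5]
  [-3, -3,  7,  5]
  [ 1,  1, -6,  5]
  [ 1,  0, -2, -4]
J_1(-5) ⊕ J_3(-4)

The characteristic polynomial is
  det(x·I − A) = x^4 + 17*x^3 + 108*x^2 + 304*x + 320 = (x + 4)^3*(x + 5)

Eigenvalues and multiplicities (the geometric multiplicity of λ is n − rank(A − λI), which equals the number of Jordan blocks for λ):
  λ = -5: algebraic multiplicity = 1, geometric multiplicity = 1
  λ = -4: algebraic multiplicity = 3, geometric multiplicity = 1

Determining the block sizes for each eigenvalue:
  λ = -5: one block (gm = 1), so the single block has size am = 1 → block sizes [1]
  λ = -4: one block (gm = 1), so the single block has size am = 3 → block sizes [3]

Assembling the blocks gives a Jordan form
J =
  [-5,  0,  0,  0]
  [ 0, -4,  1,  0]
  [ 0,  0, -4,  1]
  [ 0,  0,  0, -4]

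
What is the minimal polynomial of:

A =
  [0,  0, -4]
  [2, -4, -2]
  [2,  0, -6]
x^2 + 6*x + 8

The characteristic polynomial is χ_A(x) = (x + 2)*(x + 4)^2, so the eigenvalues are known. The minimal polynomial is
  m_A(x) = Π_λ (x − λ)^{k_λ}
where k_λ is the size of the *largest* Jordan block for λ (equivalently, the smallest k with (A − λI)^k v = 0 for every generalised eigenvector v of λ).

  λ = -4: largest Jordan block has size 1, contributing (x + 4)
  λ = -2: largest Jordan block has size 1, contributing (x + 2)

So m_A(x) = (x + 2)*(x + 4) = x^2 + 6*x + 8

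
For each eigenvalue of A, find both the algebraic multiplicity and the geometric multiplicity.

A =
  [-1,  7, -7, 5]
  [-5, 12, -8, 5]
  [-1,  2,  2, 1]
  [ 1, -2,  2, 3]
λ = 4: alg = 4, geom = 2

Step 1 — factor the characteristic polynomial to read off the algebraic multiplicities:
  χ_A(x) = (x - 4)^4

Step 2 — compute geometric multiplicities via the rank-nullity identity g(λ) = n − rank(A − λI):
  rank(A − (4)·I) = 2, so dim ker(A − (4)·I) = n − 2 = 2

Summary:
  λ = 4: algebraic multiplicity = 4, geometric multiplicity = 2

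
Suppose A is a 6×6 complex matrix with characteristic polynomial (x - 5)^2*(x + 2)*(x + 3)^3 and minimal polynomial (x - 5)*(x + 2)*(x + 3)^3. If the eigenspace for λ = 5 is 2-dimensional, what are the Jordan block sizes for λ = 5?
Block sizes for λ = 5: [1, 1]

Step 1 — from the characteristic polynomial, algebraic multiplicity of λ = 5 is 2. From dim ker(A − (5)·I) = 2, there are exactly 2 Jordan blocks for λ = 5.
Step 2 — from the minimal polynomial, the factor (x − 5) tells us the largest block for λ = 5 has size 1.
Step 3 — with total size 2, 2 blocks, and largest block 1, the block sizes (in nonincreasing order) are [1, 1].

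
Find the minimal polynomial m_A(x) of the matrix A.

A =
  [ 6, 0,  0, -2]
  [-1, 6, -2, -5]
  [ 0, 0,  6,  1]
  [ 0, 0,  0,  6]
x^2 - 12*x + 36

The characteristic polynomial is χ_A(x) = (x - 6)^4, so the eigenvalues are known. The minimal polynomial is
  m_A(x) = Π_λ (x − λ)^{k_λ}
where k_λ is the size of the *largest* Jordan block for λ (equivalently, the smallest k with (A − λI)^k v = 0 for every generalised eigenvector v of λ).

  λ = 6: largest Jordan block has size 2, contributing (x − 6)^2

So m_A(x) = (x - 6)^2 = x^2 - 12*x + 36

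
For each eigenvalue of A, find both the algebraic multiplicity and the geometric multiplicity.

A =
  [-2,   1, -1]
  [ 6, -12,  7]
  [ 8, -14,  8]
λ = -2: alg = 3, geom = 1

Step 1 — factor the characteristic polynomial to read off the algebraic multiplicities:
  χ_A(x) = (x + 2)^3

Step 2 — compute geometric multiplicities via the rank-nullity identity g(λ) = n − rank(A − λI):
  rank(A − (-2)·I) = 2, so dim ker(A − (-2)·I) = n − 2 = 1

Summary:
  λ = -2: algebraic multiplicity = 3, geometric multiplicity = 1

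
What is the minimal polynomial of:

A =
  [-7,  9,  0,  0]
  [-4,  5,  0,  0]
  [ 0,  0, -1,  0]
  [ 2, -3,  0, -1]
x^2 + 2*x + 1

The characteristic polynomial is χ_A(x) = (x + 1)^4, so the eigenvalues are known. The minimal polynomial is
  m_A(x) = Π_λ (x − λ)^{k_λ}
where k_λ is the size of the *largest* Jordan block for λ (equivalently, the smallest k with (A − λI)^k v = 0 for every generalised eigenvector v of λ).

  λ = -1: largest Jordan block has size 2, contributing (x + 1)^2

So m_A(x) = (x + 1)^2 = x^2 + 2*x + 1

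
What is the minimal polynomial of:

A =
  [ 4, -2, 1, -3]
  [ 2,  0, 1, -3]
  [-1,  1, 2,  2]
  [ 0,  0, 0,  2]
x^3 - 6*x^2 + 12*x - 8

The characteristic polynomial is χ_A(x) = (x - 2)^4, so the eigenvalues are known. The minimal polynomial is
  m_A(x) = Π_λ (x − λ)^{k_λ}
where k_λ is the size of the *largest* Jordan block for λ (equivalently, the smallest k with (A − λI)^k v = 0 for every generalised eigenvector v of λ).

  λ = 2: largest Jordan block has size 3, contributing (x − 2)^3

So m_A(x) = (x - 2)^3 = x^3 - 6*x^2 + 12*x - 8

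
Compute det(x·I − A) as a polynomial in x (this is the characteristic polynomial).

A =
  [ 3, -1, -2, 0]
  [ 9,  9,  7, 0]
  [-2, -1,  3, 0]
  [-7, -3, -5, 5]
x^4 - 20*x^3 + 150*x^2 - 500*x + 625

Expanding det(x·I − A) (e.g. by cofactor expansion or by noting that A is similar to its Jordan form J, which has the same characteristic polynomial as A) gives
  χ_A(x) = x^4 - 20*x^3 + 150*x^2 - 500*x + 625
which factors as (x - 5)^4. The eigenvalues (with algebraic multiplicities) are λ = 5 with multiplicity 4.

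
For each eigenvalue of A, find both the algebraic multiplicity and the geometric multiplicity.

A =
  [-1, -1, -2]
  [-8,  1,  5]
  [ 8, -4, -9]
λ = -3: alg = 3, geom = 1

Step 1 — factor the characteristic polynomial to read off the algebraic multiplicities:
  χ_A(x) = (x + 3)^3

Step 2 — compute geometric multiplicities via the rank-nullity identity g(λ) = n − rank(A − λI):
  rank(A − (-3)·I) = 2, so dim ker(A − (-3)·I) = n − 2 = 1

Summary:
  λ = -3: algebraic multiplicity = 3, geometric multiplicity = 1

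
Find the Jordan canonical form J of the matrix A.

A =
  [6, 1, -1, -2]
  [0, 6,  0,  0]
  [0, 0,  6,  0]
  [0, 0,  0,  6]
J_2(6) ⊕ J_1(6) ⊕ J_1(6)

The characteristic polynomial is
  det(x·I − A) = x^4 - 24*x^3 + 216*x^2 - 864*x + 1296 = (x - 6)^4

Eigenvalues and multiplicities (the geometric multiplicity of λ is n − rank(A − λI), which equals the number of Jordan blocks for λ):
  λ = 6: algebraic multiplicity = 4, geometric multiplicity = 3

Determining the block sizes for each eigenvalue:
  λ = 6: 3 blocks summing to 4 forces exactly one block of size 2 and the rest size 1 → block sizes [2, 1, 1]

Assembling the blocks gives a Jordan form
J =
  [6, 1, 0, 0]
  [0, 6, 0, 0]
  [0, 0, 6, 0]
  [0, 0, 0, 6]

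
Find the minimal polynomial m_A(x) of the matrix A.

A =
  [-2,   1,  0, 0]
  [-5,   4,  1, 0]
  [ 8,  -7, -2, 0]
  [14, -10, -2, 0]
x^3

The characteristic polynomial is χ_A(x) = x^4, so the eigenvalues are known. The minimal polynomial is
  m_A(x) = Π_λ (x − λ)^{k_λ}
where k_λ is the size of the *largest* Jordan block for λ (equivalently, the smallest k with (A − λI)^k v = 0 for every generalised eigenvector v of λ).

  λ = 0: largest Jordan block has size 3, contributing (x − 0)^3

So m_A(x) = x^3 = x^3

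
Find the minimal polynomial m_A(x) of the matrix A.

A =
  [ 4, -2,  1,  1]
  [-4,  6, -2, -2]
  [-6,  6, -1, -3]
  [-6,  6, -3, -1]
x^2 - 4*x + 4

The characteristic polynomial is χ_A(x) = (x - 2)^4, so the eigenvalues are known. The minimal polynomial is
  m_A(x) = Π_λ (x − λ)^{k_λ}
where k_λ is the size of the *largest* Jordan block for λ (equivalently, the smallest k with (A − λI)^k v = 0 for every generalised eigenvector v of λ).

  λ = 2: largest Jordan block has size 2, contributing (x − 2)^2

So m_A(x) = (x - 2)^2 = x^2 - 4*x + 4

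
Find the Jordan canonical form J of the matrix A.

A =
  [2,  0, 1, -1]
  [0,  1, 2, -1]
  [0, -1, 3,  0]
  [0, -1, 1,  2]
J_3(2) ⊕ J_1(2)

The characteristic polynomial is
  det(x·I − A) = x^4 - 8*x^3 + 24*x^2 - 32*x + 16 = (x - 2)^4

Eigenvalues and multiplicities (the geometric multiplicity of λ is n − rank(A − λI), which equals the number of Jordan blocks for λ):
  λ = 2: algebraic multiplicity = 4, geometric multiplicity = 2

Determining the block sizes for each eigenvalue:
  λ = 2: with am = 4 and gm = 2, the partition is not yet determined (e.g. several partitions of 4 into 2 parts exist). Let N = A − (2)·I. Computing rank(N^1) = 2, rank(N^2) = 1, rank(N^3) = 0; the number of blocks of size ≥ j is rank(N^{j−1}) − rank(N^j), giving [2, 1, 1]. So we have 1 block(s) of size 3, 1 block(s) of size 1 → block sizes [3, 1]

Assembling the blocks gives a Jordan form
J =
  [2, 1, 0, 0]
  [0, 2, 1, 0]
  [0, 0, 2, 0]
  [0, 0, 0, 2]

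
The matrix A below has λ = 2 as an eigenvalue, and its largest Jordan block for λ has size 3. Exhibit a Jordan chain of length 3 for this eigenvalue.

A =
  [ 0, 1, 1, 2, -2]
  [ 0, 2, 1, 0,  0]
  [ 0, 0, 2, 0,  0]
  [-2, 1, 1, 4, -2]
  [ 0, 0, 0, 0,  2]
A Jordan chain for λ = 2 of length 3:
v_1 = (1, 0, 0, 1, 0)ᵀ
v_2 = (1, 1, 0, 1, 0)ᵀ
v_3 = (0, 0, 1, 0, 0)ᵀ

Let N = A − (2)·I. We want v_3 with N^3 v_3 = 0 but N^2 v_3 ≠ 0; then v_{j-1} := N · v_j for j = 3, …, 2.

Pick v_3 = (0, 0, 1, 0, 0)ᵀ.
Then v_2 = N · v_3 = (1, 1, 0, 1, 0)ᵀ.
Then v_1 = N · v_2 = (1, 0, 0, 1, 0)ᵀ.

Sanity check: (A − (2)·I) v_1 = (0, 0, 0, 0, 0)ᵀ = 0. ✓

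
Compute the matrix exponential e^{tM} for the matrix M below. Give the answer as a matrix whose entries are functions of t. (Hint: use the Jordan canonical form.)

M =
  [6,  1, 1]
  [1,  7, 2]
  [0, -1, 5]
e^{tM} =
  [t^2*exp(6*t)/2 + exp(6*t), t*exp(6*t), t^2*exp(6*t)/2 + t*exp(6*t)]
  [t^2*exp(6*t)/2 + t*exp(6*t), t*exp(6*t) + exp(6*t), t^2*exp(6*t)/2 + 2*t*exp(6*t)]
  [-t^2*exp(6*t)/2, -t*exp(6*t), -t^2*exp(6*t)/2 - t*exp(6*t) + exp(6*t)]

Strategy: write M = P · J · P⁻¹ where J is a Jordan canonical form, so e^{tM} = P · e^{tJ} · P⁻¹, and e^{tJ} can be computed block-by-block.

M has Jordan form
J =
  [6, 1, 0]
  [0, 6, 1]
  [0, 0, 6]
(up to reordering of blocks).

Per-block formulas:
  For a 3×3 Jordan block J_3(6): exp(t · J_3(6)) = e^(6t)·(I + t·N + (t^2/2)·N^2), where N is the 3×3 nilpotent shift.

After assembling e^{tJ} and conjugating by P, we get:

e^{tM} =
  [t^2*exp(6*t)/2 + exp(6*t), t*exp(6*t), t^2*exp(6*t)/2 + t*exp(6*t)]
  [t^2*exp(6*t)/2 + t*exp(6*t), t*exp(6*t) + exp(6*t), t^2*exp(6*t)/2 + 2*t*exp(6*t)]
  [-t^2*exp(6*t)/2, -t*exp(6*t), -t^2*exp(6*t)/2 - t*exp(6*t) + exp(6*t)]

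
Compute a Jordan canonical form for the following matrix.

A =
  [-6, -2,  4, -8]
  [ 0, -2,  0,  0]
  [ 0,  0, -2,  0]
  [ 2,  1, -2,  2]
J_2(-2) ⊕ J_1(-2) ⊕ J_1(-2)

The characteristic polynomial is
  det(x·I − A) = x^4 + 8*x^3 + 24*x^2 + 32*x + 16 = (x + 2)^4

Eigenvalues and multiplicities (the geometric multiplicity of λ is n − rank(A − λI), which equals the number of Jordan blocks for λ):
  λ = -2: algebraic multiplicity = 4, geometric multiplicity = 3

Determining the block sizes for each eigenvalue:
  λ = -2: 3 blocks summing to 4 forces exactly one block of size 2 and the rest size 1 → block sizes [2, 1, 1]

Assembling the blocks gives a Jordan form
J =
  [-2,  1,  0,  0]
  [ 0, -2,  0,  0]
  [ 0,  0, -2,  0]
  [ 0,  0,  0, -2]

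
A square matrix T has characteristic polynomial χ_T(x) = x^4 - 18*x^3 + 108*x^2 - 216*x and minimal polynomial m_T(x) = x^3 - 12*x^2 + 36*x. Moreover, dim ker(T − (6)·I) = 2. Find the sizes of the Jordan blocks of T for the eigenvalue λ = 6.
Block sizes for λ = 6: [2, 1]

Step 1 — from the characteristic polynomial, algebraic multiplicity of λ = 6 is 3. From dim ker(T − (6)·I) = 2, there are exactly 2 Jordan blocks for λ = 6.
Step 2 — from the minimal polynomial, the factor (x − 6)^2 tells us the largest block for λ = 6 has size 2.
Step 3 — with total size 3, 2 blocks, and largest block 2, the block sizes (in nonincreasing order) are [2, 1].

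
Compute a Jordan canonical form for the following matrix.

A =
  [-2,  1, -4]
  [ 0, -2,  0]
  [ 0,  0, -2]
J_2(-2) ⊕ J_1(-2)

The characteristic polynomial is
  det(x·I − A) = x^3 + 6*x^2 + 12*x + 8 = (x + 2)^3

Eigenvalues and multiplicities (the geometric multiplicity of λ is n − rank(A − λI), which equals the number of Jordan blocks for λ):
  λ = -2: algebraic multiplicity = 3, geometric multiplicity = 2

Determining the block sizes for each eigenvalue:
  λ = -2: 2 blocks summing to 3 forces exactly one block of size 2 and the rest size 1 → block sizes [2, 1]

Assembling the blocks gives a Jordan form
J =
  [-2,  1,  0]
  [ 0, -2,  0]
  [ 0,  0, -2]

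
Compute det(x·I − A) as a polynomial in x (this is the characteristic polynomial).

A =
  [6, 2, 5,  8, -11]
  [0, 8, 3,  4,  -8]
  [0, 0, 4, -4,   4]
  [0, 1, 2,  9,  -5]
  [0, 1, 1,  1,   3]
x^5 - 30*x^4 + 360*x^3 - 2160*x^2 + 6480*x - 7776

Expanding det(x·I − A) (e.g. by cofactor expansion or by noting that A is similar to its Jordan form J, which has the same characteristic polynomial as A) gives
  χ_A(x) = x^5 - 30*x^4 + 360*x^3 - 2160*x^2 + 6480*x - 7776
which factors as (x - 6)^5. The eigenvalues (with algebraic multiplicities) are λ = 6 with multiplicity 5.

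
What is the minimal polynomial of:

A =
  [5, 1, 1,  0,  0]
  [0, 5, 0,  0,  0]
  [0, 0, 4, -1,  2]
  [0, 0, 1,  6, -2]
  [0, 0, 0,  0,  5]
x^3 - 15*x^2 + 75*x - 125

The characteristic polynomial is χ_A(x) = (x - 5)^5, so the eigenvalues are known. The minimal polynomial is
  m_A(x) = Π_λ (x − λ)^{k_λ}
where k_λ is the size of the *largest* Jordan block for λ (equivalently, the smallest k with (A − λI)^k v = 0 for every generalised eigenvector v of λ).

  λ = 5: largest Jordan block has size 3, contributing (x − 5)^3

So m_A(x) = (x - 5)^3 = x^3 - 15*x^2 + 75*x - 125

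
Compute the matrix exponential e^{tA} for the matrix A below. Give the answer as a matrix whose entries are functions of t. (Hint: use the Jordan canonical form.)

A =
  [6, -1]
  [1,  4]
e^{tA} =
  [t*exp(5*t) + exp(5*t), -t*exp(5*t)]
  [t*exp(5*t), -t*exp(5*t) + exp(5*t)]

Strategy: write A = P · J · P⁻¹ where J is a Jordan canonical form, so e^{tA} = P · e^{tJ} · P⁻¹, and e^{tJ} can be computed block-by-block.

A has Jordan form
J =
  [5, 1]
  [0, 5]
(up to reordering of blocks).

Per-block formulas:
  For a 2×2 Jordan block J_2(5): exp(t · J_2(5)) = e^(5t)·(I + t·N), where N is the 2×2 nilpotent shift.

After assembling e^{tJ} and conjugating by P, we get:

e^{tA} =
  [t*exp(5*t) + exp(5*t), -t*exp(5*t)]
  [t*exp(5*t), -t*exp(5*t) + exp(5*t)]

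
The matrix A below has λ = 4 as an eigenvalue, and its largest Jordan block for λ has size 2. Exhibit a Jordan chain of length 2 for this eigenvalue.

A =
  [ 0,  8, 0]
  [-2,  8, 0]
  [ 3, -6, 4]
A Jordan chain for λ = 4 of length 2:
v_1 = (-4, -2, 3)ᵀ
v_2 = (1, 0, 0)ᵀ

Let N = A − (4)·I. We want v_2 with N^2 v_2 = 0 but N^1 v_2 ≠ 0; then v_{j-1} := N · v_j for j = 2, …, 2.

Pick v_2 = (1, 0, 0)ᵀ.
Then v_1 = N · v_2 = (-4, -2, 3)ᵀ.

Sanity check: (A − (4)·I) v_1 = (0, 0, 0)ᵀ = 0. ✓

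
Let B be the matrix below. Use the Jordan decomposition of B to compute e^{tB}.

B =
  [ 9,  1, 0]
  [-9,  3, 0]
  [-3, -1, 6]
e^{tB} =
  [3*t*exp(6*t) + exp(6*t), t*exp(6*t), 0]
  [-9*t*exp(6*t), -3*t*exp(6*t) + exp(6*t), 0]
  [-3*t*exp(6*t), -t*exp(6*t), exp(6*t)]

Strategy: write B = P · J · P⁻¹ where J is a Jordan canonical form, so e^{tB} = P · e^{tJ} · P⁻¹, and e^{tJ} can be computed block-by-block.

B has Jordan form
J =
  [6, 1, 0]
  [0, 6, 0]
  [0, 0, 6]
(up to reordering of blocks).

Per-block formulas:
  For a 2×2 Jordan block J_2(6): exp(t · J_2(6)) = e^(6t)·(I + t·N), where N is the 2×2 nilpotent shift.
  For a 1×1 block at λ = 6: exp(t · [6]) = [e^(6t)].

After assembling e^{tJ} and conjugating by P, we get:

e^{tB} =
  [3*t*exp(6*t) + exp(6*t), t*exp(6*t), 0]
  [-9*t*exp(6*t), -3*t*exp(6*t) + exp(6*t), 0]
  [-3*t*exp(6*t), -t*exp(6*t), exp(6*t)]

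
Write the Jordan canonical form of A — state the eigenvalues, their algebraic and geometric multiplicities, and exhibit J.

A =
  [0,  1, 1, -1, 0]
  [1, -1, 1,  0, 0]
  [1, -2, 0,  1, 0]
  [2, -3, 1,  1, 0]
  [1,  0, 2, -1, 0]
J_2(0) ⊕ J_2(0) ⊕ J_1(0)

The characteristic polynomial is
  det(x·I − A) = x^5

Eigenvalues and multiplicities (the geometric multiplicity of λ is n − rank(A − λI), which equals the number of Jordan blocks for λ):
  λ = 0: algebraic multiplicity = 5, geometric multiplicity = 3

Determining the block sizes for each eigenvalue:
  λ = 0: with am = 5 and gm = 3, the partition is not yet determined (e.g. several partitions of 5 into 3 parts exist). Let N = A − (0)·I. Computing rank(N^1) = 2, rank(N^2) = 0; the number of blocks of size ≥ j is rank(N^{j−1}) − rank(N^j), giving [3, 2]. So we have 2 block(s) of size 2, 1 block(s) of size 1 → block sizes [2, 2, 1]

Assembling the blocks gives a Jordan form
J =
  [0, 1, 0, 0, 0]
  [0, 0, 0, 0, 0]
  [0, 0, 0, 1, 0]
  [0, 0, 0, 0, 0]
  [0, 0, 0, 0, 0]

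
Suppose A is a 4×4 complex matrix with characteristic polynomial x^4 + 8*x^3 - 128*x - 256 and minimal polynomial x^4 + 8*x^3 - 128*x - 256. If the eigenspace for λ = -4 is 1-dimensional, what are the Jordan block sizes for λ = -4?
Block sizes for λ = -4: [3]

Step 1 — from the characteristic polynomial, algebraic multiplicity of λ = -4 is 3. From dim ker(A − (-4)·I) = 1, there are exactly 1 Jordan blocks for λ = -4.
Step 2 — from the minimal polynomial, the factor (x + 4)^3 tells us the largest block for λ = -4 has size 3.
Step 3 — with total size 3, 1 blocks, and largest block 3, the block sizes (in nonincreasing order) are [3].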